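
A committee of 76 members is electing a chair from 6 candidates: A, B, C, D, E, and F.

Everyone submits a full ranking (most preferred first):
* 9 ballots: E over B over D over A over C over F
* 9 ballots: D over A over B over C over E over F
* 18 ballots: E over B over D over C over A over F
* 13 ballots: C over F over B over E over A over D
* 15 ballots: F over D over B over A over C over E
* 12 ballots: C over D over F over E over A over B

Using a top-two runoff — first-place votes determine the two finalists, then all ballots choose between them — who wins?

Round 1 first-place votes: A 0, B 0, C 25, D 9, E 27, F 15. E and C advance.
Runoff: E is ranked above C on 27 ballots, C above E on 49.

C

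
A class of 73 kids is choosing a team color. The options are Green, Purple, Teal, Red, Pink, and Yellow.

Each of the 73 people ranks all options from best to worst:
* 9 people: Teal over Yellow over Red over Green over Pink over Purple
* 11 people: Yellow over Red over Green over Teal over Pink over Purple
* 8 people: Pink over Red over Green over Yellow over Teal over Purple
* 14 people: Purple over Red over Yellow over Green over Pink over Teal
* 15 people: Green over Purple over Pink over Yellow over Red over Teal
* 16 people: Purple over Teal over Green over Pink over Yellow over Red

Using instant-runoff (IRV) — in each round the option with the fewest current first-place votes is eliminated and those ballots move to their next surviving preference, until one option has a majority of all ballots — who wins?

Round 1: Green 15, Purple 30, Teal 9, Red 0, Pink 8, Yellow 11. Red eliminated.
Round 2: Green 15, Purple 30, Teal 9, Pink 8, Yellow 11. Pink eliminated.
Round 3: Green 23, Purple 30, Teal 9, Yellow 11. Teal eliminated.
Round 4: Green 23, Purple 30, Yellow 20. Yellow eliminated.
Round 5: Green 43, Purple 30. Green has a majority (≥37).

Green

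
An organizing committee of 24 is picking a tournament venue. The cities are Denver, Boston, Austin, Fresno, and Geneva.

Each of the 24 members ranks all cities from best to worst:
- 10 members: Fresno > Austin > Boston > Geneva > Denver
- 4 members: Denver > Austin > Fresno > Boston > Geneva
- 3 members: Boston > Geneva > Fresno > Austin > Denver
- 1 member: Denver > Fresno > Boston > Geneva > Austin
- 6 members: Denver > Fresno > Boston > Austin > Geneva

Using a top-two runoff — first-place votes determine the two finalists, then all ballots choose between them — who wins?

Fresno

Round 1 first-place votes: Denver 11, Boston 3, Austin 0, Fresno 10, Geneva 0. Denver and Fresno advance.
Runoff: Denver is ranked above Fresno on 11 ballots, Fresno above Denver on 13.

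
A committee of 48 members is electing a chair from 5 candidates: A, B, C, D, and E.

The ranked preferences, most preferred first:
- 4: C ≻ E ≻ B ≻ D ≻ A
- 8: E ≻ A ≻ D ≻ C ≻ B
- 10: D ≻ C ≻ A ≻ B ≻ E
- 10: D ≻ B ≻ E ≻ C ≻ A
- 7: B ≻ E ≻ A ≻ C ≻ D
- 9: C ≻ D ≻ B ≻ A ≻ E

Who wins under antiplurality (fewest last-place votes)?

C

Last-place votes: A 14, B 8, C 0, D 7, E 19.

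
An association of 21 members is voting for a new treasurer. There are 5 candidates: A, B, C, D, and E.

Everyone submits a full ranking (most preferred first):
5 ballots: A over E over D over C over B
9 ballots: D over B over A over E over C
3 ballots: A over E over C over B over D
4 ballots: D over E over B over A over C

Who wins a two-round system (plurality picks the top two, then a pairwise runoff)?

D

Round 1 first-place votes: A 8, B 0, C 0, D 13, E 0. D and A advance.
Runoff: D is ranked above A on 13 ballots, A above D on 8.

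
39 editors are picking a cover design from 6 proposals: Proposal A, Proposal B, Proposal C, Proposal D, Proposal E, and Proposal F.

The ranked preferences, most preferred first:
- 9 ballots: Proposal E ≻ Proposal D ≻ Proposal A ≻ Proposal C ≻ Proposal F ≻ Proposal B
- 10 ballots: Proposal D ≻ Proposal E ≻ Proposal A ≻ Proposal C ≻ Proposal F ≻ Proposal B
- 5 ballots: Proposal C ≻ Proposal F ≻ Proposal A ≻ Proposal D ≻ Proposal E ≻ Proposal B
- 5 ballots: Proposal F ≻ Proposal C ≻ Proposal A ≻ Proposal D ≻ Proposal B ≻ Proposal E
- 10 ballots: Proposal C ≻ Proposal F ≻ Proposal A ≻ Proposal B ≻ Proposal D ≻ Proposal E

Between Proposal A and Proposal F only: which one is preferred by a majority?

Proposal A is ranked above Proposal F on 19 ballots; Proposal F above Proposal A on 20.

Proposal F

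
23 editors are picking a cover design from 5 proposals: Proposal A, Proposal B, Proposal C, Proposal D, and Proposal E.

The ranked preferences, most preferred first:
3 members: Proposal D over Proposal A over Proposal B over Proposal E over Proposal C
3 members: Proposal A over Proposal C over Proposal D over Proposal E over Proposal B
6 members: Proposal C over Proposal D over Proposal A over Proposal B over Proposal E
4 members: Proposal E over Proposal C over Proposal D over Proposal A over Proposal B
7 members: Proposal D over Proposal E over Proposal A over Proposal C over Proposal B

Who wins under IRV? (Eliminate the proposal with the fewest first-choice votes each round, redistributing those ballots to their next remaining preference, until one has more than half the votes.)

Round 1: Proposal A 3, Proposal B 0, Proposal C 6, Proposal D 10, Proposal E 4. Proposal B eliminated.
Round 2: Proposal A 3, Proposal C 6, Proposal D 10, Proposal E 4. Proposal A eliminated.
Round 3: Proposal C 9, Proposal D 10, Proposal E 4. Proposal E eliminated.
Round 4: Proposal C 13, Proposal D 10. Proposal C has a majority (≥12).

Proposal C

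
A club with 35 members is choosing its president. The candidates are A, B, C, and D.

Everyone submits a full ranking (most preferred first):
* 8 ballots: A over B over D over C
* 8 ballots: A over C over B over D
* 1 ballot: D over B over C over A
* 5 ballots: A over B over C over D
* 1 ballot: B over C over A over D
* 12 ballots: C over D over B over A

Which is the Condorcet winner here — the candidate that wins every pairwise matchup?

A

A vs B: 21–14
A vs C: 21–14
A vs D: 22–13
A beats every other candidate.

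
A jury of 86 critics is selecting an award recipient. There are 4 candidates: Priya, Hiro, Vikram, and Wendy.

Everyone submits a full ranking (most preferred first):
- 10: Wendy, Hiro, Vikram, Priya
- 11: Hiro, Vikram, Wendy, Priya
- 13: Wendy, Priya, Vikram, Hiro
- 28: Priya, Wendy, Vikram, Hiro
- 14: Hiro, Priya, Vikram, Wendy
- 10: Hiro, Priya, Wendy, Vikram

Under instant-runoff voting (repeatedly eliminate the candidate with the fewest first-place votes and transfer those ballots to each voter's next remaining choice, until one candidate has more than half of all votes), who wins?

Hiro

Round 1: Priya 28, Hiro 35, Vikram 0, Wendy 23. Vikram eliminated.
Round 2: Priya 28, Hiro 35, Wendy 23. Wendy eliminated.
Round 3: Priya 41, Hiro 45. Hiro has a majority (≥44).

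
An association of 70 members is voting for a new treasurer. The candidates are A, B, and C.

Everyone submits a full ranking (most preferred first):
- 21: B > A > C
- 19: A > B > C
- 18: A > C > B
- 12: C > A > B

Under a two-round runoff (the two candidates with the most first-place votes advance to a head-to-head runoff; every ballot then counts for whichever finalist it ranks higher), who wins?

Round 1 first-place votes: A 37, B 21, C 12. A and B advance.
Runoff: A is ranked above B on 49 ballots, B above A on 21.

A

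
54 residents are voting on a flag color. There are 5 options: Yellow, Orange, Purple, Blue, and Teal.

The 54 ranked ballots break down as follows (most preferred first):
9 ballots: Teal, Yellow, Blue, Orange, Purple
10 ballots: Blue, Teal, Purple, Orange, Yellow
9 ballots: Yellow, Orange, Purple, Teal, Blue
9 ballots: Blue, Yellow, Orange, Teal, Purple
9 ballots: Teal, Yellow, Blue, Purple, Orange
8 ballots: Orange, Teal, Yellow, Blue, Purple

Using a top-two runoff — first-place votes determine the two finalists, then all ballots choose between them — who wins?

Round 1 first-place votes: Yellow 9, Orange 8, Purple 0, Blue 19, Teal 18. Blue and Teal advance.
Runoff: Blue is ranked above Teal on 19 ballots, Teal above Blue on 35.

Teal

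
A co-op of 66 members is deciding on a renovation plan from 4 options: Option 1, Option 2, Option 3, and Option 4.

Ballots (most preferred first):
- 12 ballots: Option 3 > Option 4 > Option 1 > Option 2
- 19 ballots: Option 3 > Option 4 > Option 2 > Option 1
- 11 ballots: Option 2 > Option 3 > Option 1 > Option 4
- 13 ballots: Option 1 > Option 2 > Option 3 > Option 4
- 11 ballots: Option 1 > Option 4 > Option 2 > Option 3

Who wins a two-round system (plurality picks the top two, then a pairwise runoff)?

Option 3

Round 1 first-place votes: Option 1 24, Option 2 11, Option 3 31, Option 4 0. Option 3 and Option 1 advance.
Runoff: Option 3 is ranked above Option 1 on 42 ballots, Option 1 above Option 3 on 24.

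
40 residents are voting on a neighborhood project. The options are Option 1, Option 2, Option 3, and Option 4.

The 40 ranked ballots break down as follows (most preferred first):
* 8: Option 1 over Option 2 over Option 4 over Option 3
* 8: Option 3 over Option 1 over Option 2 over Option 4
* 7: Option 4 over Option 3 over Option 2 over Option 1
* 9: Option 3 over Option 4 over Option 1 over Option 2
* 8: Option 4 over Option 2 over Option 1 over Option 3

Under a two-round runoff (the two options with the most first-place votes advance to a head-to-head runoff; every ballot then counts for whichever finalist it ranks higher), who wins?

Option 4

Round 1 first-place votes: Option 1 8, Option 2 0, Option 3 17, Option 4 15. Option 3 and Option 4 advance.
Runoff: Option 3 is ranked above Option 4 on 17 ballots, Option 4 above Option 3 on 23.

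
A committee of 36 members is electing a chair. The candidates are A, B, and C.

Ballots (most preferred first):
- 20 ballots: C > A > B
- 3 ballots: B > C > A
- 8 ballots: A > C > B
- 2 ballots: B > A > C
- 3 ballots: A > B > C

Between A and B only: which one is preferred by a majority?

A

A is ranked above B on 31 ballots; B above A on 5.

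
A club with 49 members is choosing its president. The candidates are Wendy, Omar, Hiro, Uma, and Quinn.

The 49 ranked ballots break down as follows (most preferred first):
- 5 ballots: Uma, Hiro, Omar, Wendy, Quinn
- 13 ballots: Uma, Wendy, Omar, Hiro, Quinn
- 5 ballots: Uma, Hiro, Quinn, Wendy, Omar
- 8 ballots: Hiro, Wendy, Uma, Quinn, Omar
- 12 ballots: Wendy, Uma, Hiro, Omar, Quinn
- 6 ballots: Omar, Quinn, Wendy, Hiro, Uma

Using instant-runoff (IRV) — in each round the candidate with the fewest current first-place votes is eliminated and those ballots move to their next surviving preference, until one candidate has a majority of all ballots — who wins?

Wendy

Round 1: Wendy 12, Omar 6, Hiro 8, Uma 23, Quinn 0. Quinn eliminated.
Round 2: Wendy 12, Omar 6, Hiro 8, Uma 23. Omar eliminated.
Round 3: Wendy 18, Hiro 8, Uma 23. Hiro eliminated.
Round 4: Wendy 26, Uma 23. Wendy has a majority (≥25).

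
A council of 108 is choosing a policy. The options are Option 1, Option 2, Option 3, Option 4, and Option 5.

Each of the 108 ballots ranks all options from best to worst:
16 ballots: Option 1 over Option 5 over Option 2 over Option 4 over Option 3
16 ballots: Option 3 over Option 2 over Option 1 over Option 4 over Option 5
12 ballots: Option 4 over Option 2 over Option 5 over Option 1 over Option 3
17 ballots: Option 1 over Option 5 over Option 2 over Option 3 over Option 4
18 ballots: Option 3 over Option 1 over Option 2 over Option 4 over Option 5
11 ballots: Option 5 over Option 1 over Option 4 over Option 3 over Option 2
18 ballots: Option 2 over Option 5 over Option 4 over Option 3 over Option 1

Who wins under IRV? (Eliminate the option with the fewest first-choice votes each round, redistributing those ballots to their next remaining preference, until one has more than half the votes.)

Round 1: Option 1 33, Option 2 18, Option 3 34, Option 4 12, Option 5 11. Option 5 eliminated.
Round 2: Option 1 44, Option 2 18, Option 3 34, Option 4 12. Option 4 eliminated.
Round 3: Option 1 44, Option 2 30, Option 3 34. Option 2 eliminated.
Round 4: Option 1 56, Option 3 52. Option 1 has a majority (≥55).

Option 1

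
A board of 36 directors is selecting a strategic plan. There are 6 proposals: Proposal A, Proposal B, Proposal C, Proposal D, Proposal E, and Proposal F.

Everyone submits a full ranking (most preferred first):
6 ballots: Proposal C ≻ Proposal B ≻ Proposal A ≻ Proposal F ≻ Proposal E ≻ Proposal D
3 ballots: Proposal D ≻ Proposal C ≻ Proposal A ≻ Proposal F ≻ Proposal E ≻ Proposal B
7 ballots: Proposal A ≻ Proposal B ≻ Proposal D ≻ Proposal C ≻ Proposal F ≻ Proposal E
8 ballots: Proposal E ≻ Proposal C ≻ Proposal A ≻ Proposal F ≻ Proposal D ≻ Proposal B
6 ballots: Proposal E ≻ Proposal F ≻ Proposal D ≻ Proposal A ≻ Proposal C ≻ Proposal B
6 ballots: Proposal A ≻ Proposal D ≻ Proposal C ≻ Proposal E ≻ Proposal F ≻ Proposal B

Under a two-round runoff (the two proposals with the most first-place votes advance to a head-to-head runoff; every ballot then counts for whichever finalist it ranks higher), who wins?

Proposal A

Round 1 first-place votes: Proposal A 13, Proposal B 0, Proposal C 6, Proposal D 3, Proposal E 14, Proposal F 0. Proposal E and Proposal A advance.
Runoff: Proposal E is ranked above Proposal A on 14 ballots, Proposal A above Proposal E on 22.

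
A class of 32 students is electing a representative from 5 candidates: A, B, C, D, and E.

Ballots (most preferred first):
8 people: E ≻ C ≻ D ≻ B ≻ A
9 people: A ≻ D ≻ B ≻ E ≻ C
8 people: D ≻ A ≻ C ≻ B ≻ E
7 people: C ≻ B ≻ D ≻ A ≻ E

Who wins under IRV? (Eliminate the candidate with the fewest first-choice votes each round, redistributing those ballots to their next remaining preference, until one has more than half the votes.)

Round 1: A 9, B 0, C 7, D 8, E 8. B eliminated.
Round 2: A 9, C 7, D 8, E 8. C eliminated.
Round 3: A 9, D 15, E 8. E eliminated.
Round 4: A 9, D 23. D has a majority (≥17).

D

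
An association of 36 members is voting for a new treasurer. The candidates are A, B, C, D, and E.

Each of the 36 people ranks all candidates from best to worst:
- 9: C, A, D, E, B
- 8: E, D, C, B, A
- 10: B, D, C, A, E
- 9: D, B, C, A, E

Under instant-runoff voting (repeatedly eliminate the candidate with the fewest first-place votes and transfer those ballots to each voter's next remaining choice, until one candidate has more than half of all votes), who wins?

D

Round 1: A 0, B 10, C 9, D 9, E 8. A eliminated.
Round 2: B 10, C 9, D 9, E 8. E eliminated.
Round 3: B 10, C 9, D 17. C eliminated.
Round 4: B 10, D 26. D has a majority (≥19).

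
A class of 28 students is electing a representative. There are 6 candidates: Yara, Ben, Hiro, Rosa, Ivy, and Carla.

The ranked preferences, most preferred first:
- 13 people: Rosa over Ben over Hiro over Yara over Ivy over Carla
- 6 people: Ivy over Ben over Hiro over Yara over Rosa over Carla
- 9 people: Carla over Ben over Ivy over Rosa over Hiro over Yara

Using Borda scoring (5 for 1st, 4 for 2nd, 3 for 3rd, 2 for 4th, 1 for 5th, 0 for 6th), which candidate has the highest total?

Ben

Yara: 13×2 + 6×2 + 9×0 = 38
Ben: 13×4 + 6×4 + 9×4 = 112
Hiro: 13×3 + 6×3 + 9×1 = 66
Rosa: 13×5 + 6×1 + 9×2 = 89
Ivy: 13×1 + 6×5 + 9×3 = 70
Carla: 13×0 + 6×0 + 9×5 = 45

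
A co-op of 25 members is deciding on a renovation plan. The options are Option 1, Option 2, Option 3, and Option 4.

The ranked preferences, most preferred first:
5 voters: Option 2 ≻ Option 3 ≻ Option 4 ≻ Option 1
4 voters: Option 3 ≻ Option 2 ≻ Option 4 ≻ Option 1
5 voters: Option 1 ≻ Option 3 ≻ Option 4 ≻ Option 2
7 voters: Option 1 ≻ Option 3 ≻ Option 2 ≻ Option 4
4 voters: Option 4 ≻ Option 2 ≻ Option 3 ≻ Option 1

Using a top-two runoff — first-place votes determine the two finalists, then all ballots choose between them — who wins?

Option 2

Round 1 first-place votes: Option 1 12, Option 2 5, Option 3 4, Option 4 4. Option 1 and Option 2 advance.
Runoff: Option 1 is ranked above Option 2 on 12 ballots, Option 2 above Option 1 on 13.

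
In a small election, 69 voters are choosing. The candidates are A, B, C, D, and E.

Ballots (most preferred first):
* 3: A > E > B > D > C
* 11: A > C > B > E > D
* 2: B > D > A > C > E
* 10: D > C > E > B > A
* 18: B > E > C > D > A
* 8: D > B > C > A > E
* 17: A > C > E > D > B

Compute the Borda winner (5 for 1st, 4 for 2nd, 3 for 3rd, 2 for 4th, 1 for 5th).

C

A: 3×5 + 11×5 + 2×3 + 10×1 + 18×1 + 8×2 + 17×5 = 205
B: 3×3 + 11×3 + 2×5 + 10×2 + 18×5 + 8×4 + 17×1 = 211
C: 3×1 + 11×4 + 2×2 + 10×4 + 18×3 + 8×3 + 17×4 = 237
D: 3×2 + 11×1 + 2×4 + 10×5 + 18×2 + 8×5 + 17×2 = 185
E: 3×4 + 11×2 + 2×1 + 10×3 + 18×4 + 8×1 + 17×3 = 197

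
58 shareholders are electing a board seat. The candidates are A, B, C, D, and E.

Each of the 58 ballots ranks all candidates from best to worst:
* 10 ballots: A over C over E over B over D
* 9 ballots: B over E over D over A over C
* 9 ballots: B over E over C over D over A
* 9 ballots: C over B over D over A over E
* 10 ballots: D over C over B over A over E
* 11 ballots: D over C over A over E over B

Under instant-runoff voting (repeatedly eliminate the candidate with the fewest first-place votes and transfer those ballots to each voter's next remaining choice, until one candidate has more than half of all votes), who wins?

Round 1: A 10, B 18, C 9, D 21, E 0. E eliminated.
Round 2: A 10, B 18, C 9, D 21. C eliminated.
Round 3: A 10, B 27, D 21. A eliminated.
Round 4: B 37, D 21. B has a majority (≥30).

B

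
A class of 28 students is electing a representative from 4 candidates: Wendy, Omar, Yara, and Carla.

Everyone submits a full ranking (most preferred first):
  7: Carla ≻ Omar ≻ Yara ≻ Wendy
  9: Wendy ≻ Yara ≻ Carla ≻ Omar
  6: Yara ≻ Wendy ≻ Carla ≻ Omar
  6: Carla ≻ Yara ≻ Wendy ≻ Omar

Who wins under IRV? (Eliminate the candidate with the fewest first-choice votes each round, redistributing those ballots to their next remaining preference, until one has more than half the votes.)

Wendy

Round 1: Wendy 9, Omar 0, Yara 6, Carla 13. Omar eliminated.
Round 2: Wendy 9, Yara 6, Carla 13. Yara eliminated.
Round 3: Wendy 15, Carla 13. Wendy has a majority (≥15).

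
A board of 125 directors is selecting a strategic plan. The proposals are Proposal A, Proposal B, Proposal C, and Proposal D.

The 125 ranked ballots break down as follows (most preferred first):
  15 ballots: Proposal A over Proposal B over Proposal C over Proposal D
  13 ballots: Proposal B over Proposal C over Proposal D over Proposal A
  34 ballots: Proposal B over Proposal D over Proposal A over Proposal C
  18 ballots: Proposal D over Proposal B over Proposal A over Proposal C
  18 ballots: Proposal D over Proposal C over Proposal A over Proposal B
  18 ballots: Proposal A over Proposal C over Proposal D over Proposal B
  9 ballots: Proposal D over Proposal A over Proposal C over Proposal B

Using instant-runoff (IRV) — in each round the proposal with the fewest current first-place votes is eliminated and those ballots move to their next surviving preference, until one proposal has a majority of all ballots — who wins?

Round 1: Proposal A 33, Proposal B 47, Proposal C 0, Proposal D 45. Proposal C eliminated.
Round 2: Proposal A 33, Proposal B 47, Proposal D 45. Proposal A eliminated.
Round 3: Proposal B 62, Proposal D 63. Proposal D has a majority (≥63).

Proposal D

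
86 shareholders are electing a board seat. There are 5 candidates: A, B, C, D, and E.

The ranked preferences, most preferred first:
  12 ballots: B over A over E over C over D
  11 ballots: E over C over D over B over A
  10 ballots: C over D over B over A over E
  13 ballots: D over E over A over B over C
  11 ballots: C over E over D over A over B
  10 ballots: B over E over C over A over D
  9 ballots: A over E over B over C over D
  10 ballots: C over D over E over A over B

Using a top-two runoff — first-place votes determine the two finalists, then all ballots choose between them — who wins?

B

Round 1 first-place votes: A 9, B 22, C 31, D 13, E 11. C and B advance.
Runoff: C is ranked above B on 42 ballots, B above C on 44.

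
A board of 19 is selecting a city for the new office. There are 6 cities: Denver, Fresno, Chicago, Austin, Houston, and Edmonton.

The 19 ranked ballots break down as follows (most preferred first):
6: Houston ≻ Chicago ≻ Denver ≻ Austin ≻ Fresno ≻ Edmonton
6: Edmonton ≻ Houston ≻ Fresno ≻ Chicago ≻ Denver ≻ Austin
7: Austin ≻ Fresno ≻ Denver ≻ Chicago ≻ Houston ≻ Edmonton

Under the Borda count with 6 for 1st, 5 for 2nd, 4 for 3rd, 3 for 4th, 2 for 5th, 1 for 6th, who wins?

Houston

Denver: 6×4 + 6×2 + 7×4 = 64
Fresno: 6×2 + 6×4 + 7×5 = 71
Chicago: 6×5 + 6×3 + 7×3 = 69
Austin: 6×3 + 6×1 + 7×6 = 66
Houston: 6×6 + 6×5 + 7×2 = 80
Edmonton: 6×1 + 6×6 + 7×1 = 49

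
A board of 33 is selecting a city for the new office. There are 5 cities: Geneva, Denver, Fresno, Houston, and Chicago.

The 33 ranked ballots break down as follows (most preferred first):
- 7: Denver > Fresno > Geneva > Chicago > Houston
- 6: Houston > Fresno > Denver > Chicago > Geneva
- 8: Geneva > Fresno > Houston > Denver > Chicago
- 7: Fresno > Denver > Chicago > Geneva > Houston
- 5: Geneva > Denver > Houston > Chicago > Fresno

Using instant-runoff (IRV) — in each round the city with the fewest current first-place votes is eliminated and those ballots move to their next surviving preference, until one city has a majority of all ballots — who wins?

Fresno

Round 1: Geneva 13, Denver 7, Fresno 7, Houston 6, Chicago 0. Chicago eliminated.
Round 2: Geneva 13, Denver 7, Fresno 7, Houston 6. Houston eliminated.
Round 3: Geneva 13, Denver 7, Fresno 13. Denver eliminated.
Round 4: Geneva 13, Fresno 20. Fresno has a majority (≥17).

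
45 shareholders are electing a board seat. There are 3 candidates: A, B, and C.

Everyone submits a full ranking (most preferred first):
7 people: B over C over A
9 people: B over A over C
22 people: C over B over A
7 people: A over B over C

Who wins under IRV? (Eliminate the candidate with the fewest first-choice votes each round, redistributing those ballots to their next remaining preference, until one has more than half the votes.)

B

Round 1: A 7, B 16, C 22. A eliminated.
Round 2: B 23, C 22. B has a majority (≥23).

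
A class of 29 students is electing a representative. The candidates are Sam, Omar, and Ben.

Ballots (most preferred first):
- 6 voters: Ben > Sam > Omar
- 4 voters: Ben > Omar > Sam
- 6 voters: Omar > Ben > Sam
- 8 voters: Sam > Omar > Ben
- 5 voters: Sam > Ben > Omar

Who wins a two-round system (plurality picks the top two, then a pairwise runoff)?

Round 1 first-place votes: Sam 13, Omar 6, Ben 10. Sam and Ben advance.
Runoff: Sam is ranked above Ben on 13 ballots, Ben above Sam on 16.

Ben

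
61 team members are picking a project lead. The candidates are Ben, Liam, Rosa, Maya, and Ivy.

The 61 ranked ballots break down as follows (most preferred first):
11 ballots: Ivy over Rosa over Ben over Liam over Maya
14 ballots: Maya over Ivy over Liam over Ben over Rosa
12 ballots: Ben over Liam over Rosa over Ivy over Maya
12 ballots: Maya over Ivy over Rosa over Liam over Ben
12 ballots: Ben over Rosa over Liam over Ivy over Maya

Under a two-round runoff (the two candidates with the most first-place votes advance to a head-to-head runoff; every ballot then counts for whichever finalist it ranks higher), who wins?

Round 1 first-place votes: Ben 24, Liam 0, Rosa 0, Maya 26, Ivy 11. Maya and Ben advance.
Runoff: Maya is ranked above Ben on 26 ballots, Ben above Maya on 35.

Ben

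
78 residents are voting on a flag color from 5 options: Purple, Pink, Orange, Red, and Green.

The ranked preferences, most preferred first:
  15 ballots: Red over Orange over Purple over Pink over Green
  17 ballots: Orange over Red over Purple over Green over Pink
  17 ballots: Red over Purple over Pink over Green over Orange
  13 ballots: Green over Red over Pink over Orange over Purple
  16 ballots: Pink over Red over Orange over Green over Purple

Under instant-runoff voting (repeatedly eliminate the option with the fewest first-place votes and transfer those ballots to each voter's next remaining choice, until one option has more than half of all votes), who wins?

Red

Round 1: Purple 0, Pink 16, Orange 17, Red 32, Green 13. Purple eliminated.
Round 2: Pink 16, Orange 17, Red 32, Green 13. Green eliminated.
Round 3: Pink 16, Orange 17, Red 45. Red has a majority (≥40).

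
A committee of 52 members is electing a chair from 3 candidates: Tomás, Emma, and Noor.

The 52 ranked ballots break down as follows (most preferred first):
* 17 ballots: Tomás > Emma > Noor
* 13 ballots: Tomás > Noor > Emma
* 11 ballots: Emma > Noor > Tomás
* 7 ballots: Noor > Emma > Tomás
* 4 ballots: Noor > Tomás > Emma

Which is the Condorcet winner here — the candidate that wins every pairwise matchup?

Tomás vs Emma: 34–18
Tomás vs Noor: 30–22
Tomás beats every other candidate.

Tomás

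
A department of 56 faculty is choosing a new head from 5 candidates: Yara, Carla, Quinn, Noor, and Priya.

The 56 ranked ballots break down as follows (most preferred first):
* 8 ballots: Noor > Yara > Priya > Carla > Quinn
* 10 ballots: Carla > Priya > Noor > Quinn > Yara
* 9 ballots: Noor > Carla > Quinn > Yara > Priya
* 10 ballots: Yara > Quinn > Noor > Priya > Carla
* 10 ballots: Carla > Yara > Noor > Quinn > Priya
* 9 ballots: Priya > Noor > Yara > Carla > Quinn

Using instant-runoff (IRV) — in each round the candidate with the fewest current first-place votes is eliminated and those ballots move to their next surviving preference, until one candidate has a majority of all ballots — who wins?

Round 1: Yara 10, Carla 20, Quinn 0, Noor 17, Priya 9. Quinn eliminated.
Round 2: Yara 10, Carla 20, Noor 17, Priya 9. Priya eliminated.
Round 3: Yara 10, Carla 20, Noor 26. Yara eliminated.
Round 4: Carla 20, Noor 36. Noor has a majority (≥29).

Noor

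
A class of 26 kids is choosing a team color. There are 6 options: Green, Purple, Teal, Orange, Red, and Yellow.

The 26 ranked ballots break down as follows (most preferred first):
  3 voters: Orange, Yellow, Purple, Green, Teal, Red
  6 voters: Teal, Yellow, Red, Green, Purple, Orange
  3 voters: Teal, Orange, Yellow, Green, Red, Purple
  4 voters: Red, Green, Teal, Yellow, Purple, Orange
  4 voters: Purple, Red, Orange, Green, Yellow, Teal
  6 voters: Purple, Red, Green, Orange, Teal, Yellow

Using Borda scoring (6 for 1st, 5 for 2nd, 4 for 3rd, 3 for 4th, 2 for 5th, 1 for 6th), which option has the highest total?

Red

Green: 3×3 + 6×3 + 3×3 + 4×5 + 4×3 + 6×4 = 92
Purple: 3×4 + 6×2 + 3×1 + 4×2 + 4×6 + 6×6 = 95
Teal: 3×2 + 6×6 + 3×6 + 4×4 + 4×1 + 6×2 = 92
Orange: 3×6 + 6×1 + 3×5 + 4×1 + 4×4 + 6×3 = 77
Red: 3×1 + 6×4 + 3×2 + 4×6 + 4×5 + 6×5 = 107
Yellow: 3×5 + 6×5 + 3×4 + 4×3 + 4×2 + 6×1 = 83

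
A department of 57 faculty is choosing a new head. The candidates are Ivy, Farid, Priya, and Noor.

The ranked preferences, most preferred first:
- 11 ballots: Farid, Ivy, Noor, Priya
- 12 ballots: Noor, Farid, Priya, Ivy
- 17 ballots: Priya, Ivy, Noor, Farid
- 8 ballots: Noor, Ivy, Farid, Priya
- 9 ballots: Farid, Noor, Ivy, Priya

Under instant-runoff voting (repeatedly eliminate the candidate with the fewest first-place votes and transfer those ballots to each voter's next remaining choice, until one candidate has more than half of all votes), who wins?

Round 1: Ivy 0, Farid 20, Priya 17, Noor 20. Ivy eliminated.
Round 2: Farid 20, Priya 17, Noor 20. Priya eliminated.
Round 3: Farid 20, Noor 37. Noor has a majority (≥29).

Noor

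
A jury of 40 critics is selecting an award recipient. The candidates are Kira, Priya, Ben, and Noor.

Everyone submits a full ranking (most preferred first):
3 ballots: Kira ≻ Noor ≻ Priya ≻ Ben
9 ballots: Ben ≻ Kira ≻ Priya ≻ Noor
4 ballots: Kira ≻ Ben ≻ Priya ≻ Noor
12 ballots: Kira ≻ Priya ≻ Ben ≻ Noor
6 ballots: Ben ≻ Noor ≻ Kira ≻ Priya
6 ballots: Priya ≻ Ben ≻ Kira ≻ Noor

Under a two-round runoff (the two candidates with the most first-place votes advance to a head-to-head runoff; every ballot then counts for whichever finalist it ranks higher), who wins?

Round 1 first-place votes: Kira 19, Priya 6, Ben 15, Noor 0. Kira and Ben advance.
Runoff: Kira is ranked above Ben on 19 ballots, Ben above Kira on 21.

Ben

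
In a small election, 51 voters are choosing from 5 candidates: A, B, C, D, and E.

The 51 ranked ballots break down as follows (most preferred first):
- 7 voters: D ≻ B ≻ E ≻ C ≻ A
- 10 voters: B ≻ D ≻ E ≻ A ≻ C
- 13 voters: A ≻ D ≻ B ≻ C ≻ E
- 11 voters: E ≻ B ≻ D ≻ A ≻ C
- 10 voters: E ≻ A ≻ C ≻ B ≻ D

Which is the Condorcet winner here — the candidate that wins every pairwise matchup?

B vs A: 28–23
B vs C: 41–10
B vs D: 31–20
B vs E: 30–21
B beats every other candidate.

B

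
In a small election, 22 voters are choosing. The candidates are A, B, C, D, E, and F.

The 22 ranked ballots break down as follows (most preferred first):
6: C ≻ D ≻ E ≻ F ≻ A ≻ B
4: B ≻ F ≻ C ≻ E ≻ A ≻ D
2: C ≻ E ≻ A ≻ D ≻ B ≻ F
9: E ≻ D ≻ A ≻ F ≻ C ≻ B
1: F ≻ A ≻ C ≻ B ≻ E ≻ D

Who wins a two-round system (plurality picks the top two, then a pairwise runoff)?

C

Round 1 first-place votes: A 0, B 4, C 8, D 0, E 9, F 1. E and C advance.
Runoff: E is ranked above C on 9 ballots, C above E on 13.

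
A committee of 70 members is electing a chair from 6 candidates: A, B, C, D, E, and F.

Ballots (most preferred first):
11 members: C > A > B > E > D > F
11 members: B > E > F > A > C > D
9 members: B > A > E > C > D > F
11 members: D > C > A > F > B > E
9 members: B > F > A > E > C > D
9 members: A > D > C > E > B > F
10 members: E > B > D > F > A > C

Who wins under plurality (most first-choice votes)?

B

First-place votes: A 9, B 29, C 11, D 11, E 10, F 0.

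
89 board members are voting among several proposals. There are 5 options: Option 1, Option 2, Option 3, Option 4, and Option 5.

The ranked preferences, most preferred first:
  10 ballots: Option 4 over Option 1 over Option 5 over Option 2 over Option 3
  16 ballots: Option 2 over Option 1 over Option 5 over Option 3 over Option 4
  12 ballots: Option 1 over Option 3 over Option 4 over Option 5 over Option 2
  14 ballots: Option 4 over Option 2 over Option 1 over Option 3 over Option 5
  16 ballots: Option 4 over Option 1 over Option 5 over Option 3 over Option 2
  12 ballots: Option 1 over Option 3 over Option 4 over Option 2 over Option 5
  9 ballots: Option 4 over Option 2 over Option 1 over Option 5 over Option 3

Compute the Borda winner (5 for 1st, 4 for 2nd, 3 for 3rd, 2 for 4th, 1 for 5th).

Option 1: 10×4 + 16×4 + 12×5 + 14×3 + 16×4 + 12×5 + 9×3 = 357
Option 2: 10×2 + 16×5 + 12×1 + 14×4 + 16×1 + 12×2 + 9×4 = 244
Option 3: 10×1 + 16×2 + 12×4 + 14×2 + 16×2 + 12×4 + 9×1 = 207
Option 4: 10×5 + 16×1 + 12×3 + 14×5 + 16×5 + 12×3 + 9×5 = 333
Option 5: 10×3 + 16×3 + 12×2 + 14×1 + 16×3 + 12×1 + 9×2 = 194

Option 1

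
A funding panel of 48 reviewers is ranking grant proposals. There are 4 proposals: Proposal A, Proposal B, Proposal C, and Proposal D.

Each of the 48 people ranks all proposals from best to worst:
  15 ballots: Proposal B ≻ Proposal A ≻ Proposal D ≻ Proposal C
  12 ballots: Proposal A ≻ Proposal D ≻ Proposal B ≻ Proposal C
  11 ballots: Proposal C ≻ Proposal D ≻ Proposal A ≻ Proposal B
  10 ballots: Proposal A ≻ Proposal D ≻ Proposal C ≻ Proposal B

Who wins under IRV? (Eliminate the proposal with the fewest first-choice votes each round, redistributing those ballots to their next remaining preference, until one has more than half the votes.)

Round 1: Proposal A 22, Proposal B 15, Proposal C 11, Proposal D 0. Proposal D eliminated.
Round 2: Proposal A 22, Proposal B 15, Proposal C 11. Proposal C eliminated.
Round 3: Proposal A 33, Proposal B 15. Proposal A has a majority (≥25).

Proposal A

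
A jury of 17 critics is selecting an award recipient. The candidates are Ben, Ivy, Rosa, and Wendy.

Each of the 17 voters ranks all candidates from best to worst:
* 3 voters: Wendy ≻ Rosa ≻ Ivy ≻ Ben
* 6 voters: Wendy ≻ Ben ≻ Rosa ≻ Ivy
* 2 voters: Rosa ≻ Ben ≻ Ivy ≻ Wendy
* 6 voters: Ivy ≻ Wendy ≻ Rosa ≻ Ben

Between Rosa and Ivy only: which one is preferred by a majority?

Rosa is ranked above Ivy on 11 ballots; Ivy above Rosa on 6.

Rosa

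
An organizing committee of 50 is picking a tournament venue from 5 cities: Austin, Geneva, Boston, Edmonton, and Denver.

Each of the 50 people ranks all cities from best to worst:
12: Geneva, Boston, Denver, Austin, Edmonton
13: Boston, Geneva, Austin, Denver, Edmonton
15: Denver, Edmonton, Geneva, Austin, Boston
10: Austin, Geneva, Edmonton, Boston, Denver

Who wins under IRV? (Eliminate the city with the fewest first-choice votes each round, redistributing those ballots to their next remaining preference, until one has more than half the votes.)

Geneva

Round 1: Austin 10, Geneva 12, Boston 13, Edmonton 0, Denver 15. Edmonton eliminated.
Round 2: Austin 10, Geneva 12, Boston 13, Denver 15. Austin eliminated.
Round 3: Geneva 22, Boston 13, Denver 15. Boston eliminated.
Round 4: Geneva 35, Denver 15. Geneva has a majority (≥26).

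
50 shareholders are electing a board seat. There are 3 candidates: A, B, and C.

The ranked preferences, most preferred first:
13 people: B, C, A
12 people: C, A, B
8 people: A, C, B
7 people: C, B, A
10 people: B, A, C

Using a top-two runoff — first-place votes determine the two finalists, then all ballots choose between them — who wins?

Round 1 first-place votes: A 8, B 23, C 19. B and C advance.
Runoff: B is ranked above C on 23 ballots, C above B on 27.

C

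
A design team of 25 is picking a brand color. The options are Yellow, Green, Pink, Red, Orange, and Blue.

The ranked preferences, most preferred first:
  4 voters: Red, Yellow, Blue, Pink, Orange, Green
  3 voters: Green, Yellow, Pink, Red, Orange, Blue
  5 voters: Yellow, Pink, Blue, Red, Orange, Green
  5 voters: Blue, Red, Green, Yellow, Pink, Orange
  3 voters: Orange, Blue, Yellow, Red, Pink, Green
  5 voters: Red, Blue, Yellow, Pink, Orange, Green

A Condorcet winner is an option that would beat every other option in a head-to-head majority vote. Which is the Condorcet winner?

Blue vs Yellow: 13–12
Blue vs Green: 22–3
Blue vs Pink: 17–8
Blue vs Red: 13–12
Blue vs Orange: 19–6
Blue beats every other option.

Blue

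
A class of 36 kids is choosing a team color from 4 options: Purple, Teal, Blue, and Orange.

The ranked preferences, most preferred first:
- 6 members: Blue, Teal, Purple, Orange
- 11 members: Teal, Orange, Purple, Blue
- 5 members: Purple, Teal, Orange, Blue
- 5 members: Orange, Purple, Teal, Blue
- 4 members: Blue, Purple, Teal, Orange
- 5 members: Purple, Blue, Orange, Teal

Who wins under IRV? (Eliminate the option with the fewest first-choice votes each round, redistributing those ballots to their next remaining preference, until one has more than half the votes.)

Round 1: Purple 10, Teal 11, Blue 10, Orange 5. Orange eliminated.
Round 2: Purple 15, Teal 11, Blue 10. Blue eliminated.
Round 3: Purple 19, Teal 17. Purple has a majority (≥19).

Purple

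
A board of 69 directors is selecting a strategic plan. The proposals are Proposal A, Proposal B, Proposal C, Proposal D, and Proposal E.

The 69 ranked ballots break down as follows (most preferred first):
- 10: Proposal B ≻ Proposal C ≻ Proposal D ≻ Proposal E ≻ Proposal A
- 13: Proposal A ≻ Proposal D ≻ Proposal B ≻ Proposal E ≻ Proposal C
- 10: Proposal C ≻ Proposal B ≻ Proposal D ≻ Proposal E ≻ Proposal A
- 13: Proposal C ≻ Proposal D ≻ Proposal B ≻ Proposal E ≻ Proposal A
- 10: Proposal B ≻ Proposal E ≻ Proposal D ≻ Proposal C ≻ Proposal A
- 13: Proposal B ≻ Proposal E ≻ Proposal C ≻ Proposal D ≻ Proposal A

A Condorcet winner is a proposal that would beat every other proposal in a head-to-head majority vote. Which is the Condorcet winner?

Proposal B vs Proposal A: 56–13
Proposal B vs Proposal C: 46–23
Proposal B vs Proposal D: 43–26
Proposal B vs Proposal E: 69–0
Proposal B beats every other proposal.

Proposal B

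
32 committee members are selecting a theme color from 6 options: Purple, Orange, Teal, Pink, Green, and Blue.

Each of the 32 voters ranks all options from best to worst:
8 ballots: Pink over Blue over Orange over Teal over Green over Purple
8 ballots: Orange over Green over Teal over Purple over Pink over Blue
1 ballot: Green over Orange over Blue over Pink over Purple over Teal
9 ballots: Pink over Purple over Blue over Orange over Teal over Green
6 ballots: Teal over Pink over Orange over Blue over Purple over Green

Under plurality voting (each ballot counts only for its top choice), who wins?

First-place votes: Purple 0, Orange 8, Teal 6, Pink 17, Green 1, Blue 0.

Pink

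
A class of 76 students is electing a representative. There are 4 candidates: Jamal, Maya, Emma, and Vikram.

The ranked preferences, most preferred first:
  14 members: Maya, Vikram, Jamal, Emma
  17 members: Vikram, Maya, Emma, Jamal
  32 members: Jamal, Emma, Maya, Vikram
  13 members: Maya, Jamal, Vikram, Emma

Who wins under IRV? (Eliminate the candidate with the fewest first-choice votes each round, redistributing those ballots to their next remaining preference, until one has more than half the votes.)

Round 1: Jamal 32, Maya 27, Emma 0, Vikram 17. Emma eliminated.
Round 2: Jamal 32, Maya 27, Vikram 17. Vikram eliminated.
Round 3: Jamal 32, Maya 44. Maya has a majority (≥39).

Maya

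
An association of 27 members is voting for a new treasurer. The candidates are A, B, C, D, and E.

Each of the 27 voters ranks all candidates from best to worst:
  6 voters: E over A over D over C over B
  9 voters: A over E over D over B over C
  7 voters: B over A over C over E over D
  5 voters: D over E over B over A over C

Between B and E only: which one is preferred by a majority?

B is ranked above E on 7 ballots; E above B on 20.

E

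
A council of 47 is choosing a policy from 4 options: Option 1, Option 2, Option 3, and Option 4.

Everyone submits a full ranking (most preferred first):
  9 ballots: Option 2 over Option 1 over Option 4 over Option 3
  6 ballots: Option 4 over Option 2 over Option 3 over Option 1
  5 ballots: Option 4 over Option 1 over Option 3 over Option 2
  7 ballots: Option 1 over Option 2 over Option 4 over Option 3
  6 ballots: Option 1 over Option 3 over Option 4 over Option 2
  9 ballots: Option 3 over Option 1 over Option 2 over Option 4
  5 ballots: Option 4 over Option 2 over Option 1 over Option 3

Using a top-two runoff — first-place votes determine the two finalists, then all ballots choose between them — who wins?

Option 1

Round 1 first-place votes: Option 1 13, Option 2 9, Option 3 9, Option 4 16. Option 4 and Option 1 advance.
Runoff: Option 4 is ranked above Option 1 on 16 ballots, Option 1 above Option 4 on 31.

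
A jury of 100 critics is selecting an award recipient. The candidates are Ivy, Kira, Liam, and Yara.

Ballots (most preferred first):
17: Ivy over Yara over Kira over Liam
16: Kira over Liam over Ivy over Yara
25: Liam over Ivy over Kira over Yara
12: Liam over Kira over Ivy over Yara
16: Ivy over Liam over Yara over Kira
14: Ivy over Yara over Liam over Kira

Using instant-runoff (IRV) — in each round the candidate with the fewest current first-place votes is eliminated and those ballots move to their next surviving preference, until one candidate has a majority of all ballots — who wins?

Liam

Round 1: Ivy 47, Kira 16, Liam 37, Yara 0. Yara eliminated.
Round 2: Ivy 47, Kira 16, Liam 37. Kira eliminated.
Round 3: Ivy 47, Liam 53. Liam has a majority (≥51).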